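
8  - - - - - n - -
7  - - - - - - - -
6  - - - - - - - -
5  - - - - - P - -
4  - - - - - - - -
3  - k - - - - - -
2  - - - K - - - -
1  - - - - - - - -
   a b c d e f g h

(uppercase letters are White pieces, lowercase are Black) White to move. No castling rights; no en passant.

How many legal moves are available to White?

7

White to move; king on d2.
In check: no.
Legal moves: Ke3, Kd3, Ke2, Ke1, Kd1, Kc1, f6.
Count: 7.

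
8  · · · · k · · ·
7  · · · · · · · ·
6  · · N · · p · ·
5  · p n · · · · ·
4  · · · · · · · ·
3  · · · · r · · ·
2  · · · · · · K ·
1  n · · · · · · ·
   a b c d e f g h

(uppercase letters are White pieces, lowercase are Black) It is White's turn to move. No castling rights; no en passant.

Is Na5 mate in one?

no

After Na5: black king on e8; in check: no.
Black is not in check, so this cannot be checkmate.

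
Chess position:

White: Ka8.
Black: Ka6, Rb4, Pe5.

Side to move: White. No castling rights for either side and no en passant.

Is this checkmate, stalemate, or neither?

stalemate

White to move; white king on a8.
In check: no.
King squares — a7: attacked by Ka6; b7: attacked by Rb4; b8: attacked by Rb4.
Legal moves for White: none.
Not in check and no legal moves → stalemate.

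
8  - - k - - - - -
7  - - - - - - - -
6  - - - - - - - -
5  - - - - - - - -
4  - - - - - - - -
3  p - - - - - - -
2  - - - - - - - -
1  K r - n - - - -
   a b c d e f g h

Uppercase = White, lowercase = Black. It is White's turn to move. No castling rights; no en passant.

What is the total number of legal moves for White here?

White to move; king on a1.
In check: yes, from the black rook on b1.
Legal moves: Ka2, Kxb1.
Count: 2.

2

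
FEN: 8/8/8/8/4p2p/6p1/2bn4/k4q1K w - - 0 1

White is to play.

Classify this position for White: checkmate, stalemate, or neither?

checkmate

White to move; white king on h1.
In check: yes, from the black queen on f1.
King squares — g1: attacked by Qf1; g2: attacked by Qf1; h2: attacked by Pg3.
Legal moves for White: none.
In check with no legal moves → checkmate.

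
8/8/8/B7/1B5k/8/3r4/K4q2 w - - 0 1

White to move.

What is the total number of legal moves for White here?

White to move; king on a1.
In check: yes, from the black queen on f1.
Legal moves: none.
Count: 0.

0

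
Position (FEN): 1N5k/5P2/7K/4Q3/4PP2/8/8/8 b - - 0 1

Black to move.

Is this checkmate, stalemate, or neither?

checkmate

Black to move; black king on h8.
In check: yes, from the white queen on e5.
King squares — g7: attacked by Qe5; h7: attacked by Kh6; g8: attacked by Pf7.
Legal moves for Black: none.
In check with no legal moves → checkmate.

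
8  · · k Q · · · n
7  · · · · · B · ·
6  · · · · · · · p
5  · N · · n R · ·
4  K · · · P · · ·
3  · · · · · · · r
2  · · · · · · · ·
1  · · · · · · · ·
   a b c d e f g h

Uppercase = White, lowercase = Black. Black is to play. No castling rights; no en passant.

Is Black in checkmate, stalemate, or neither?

Black to move; black king on c8.
In check: yes, from the white queen on d8.
Legal moves for Black: Kxd8, Kb7.
Black is in check but has 2 legal moves → neither.

neither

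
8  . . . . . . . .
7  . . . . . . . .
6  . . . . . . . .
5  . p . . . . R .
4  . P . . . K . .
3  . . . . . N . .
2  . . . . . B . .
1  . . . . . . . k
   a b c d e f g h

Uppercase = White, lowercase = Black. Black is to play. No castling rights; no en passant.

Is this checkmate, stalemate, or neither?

stalemate

Black to move; black king on h1.
In check: no.
King squares — g1: attacked by Bf2; g2: attacked by Rg5; h2: attacked by Nf3.
Legal moves for Black: none.
Not in check and no legal moves → stalemate.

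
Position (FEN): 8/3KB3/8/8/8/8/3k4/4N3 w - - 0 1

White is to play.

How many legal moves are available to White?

20

White to move; king on d7.
In check: no.
Legal moves: Bf8, Bd8, Bf6, Bd6, Bg5+, Bc5, Bh4, Bb4+, Ba3, Ke8, Kd8, Kc8, Kc7, Ke6, Kd6, Kc6, Nf3+, Nd3, Ng2, Nc2.
Count: 20.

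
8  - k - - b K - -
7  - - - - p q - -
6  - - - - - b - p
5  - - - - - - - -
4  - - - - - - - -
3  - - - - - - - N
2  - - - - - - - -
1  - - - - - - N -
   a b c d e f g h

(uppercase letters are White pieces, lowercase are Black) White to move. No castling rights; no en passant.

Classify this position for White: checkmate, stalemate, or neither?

checkmate

White to move; white king on f8.
In check: yes, from the black queen on f7.
King squares — e7: attacked by Bf6; f7: attacked by Be8; g7: attacked by Bf6; e8: attacked by Qf7; g8: attacked by Qf7.
Legal moves for White: none.
In check with no legal moves → checkmate.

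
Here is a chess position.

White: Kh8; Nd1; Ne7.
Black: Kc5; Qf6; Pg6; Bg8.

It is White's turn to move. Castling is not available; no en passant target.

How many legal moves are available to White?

White to move; king on h8.
In check: yes, from the black queen on f6.
Legal moves: Kxg8.
Count: 1.

1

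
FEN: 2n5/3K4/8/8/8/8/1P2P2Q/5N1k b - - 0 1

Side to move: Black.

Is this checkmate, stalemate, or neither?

Black to move; black king on h1.
In check: yes, from the white queen on h2.
King squares — g1: attacked by Qh2; g2: attacked by Qh2; h2: attacked by Nf1.
Legal moves for Black: none.
In check with no legal moves → checkmate.

checkmate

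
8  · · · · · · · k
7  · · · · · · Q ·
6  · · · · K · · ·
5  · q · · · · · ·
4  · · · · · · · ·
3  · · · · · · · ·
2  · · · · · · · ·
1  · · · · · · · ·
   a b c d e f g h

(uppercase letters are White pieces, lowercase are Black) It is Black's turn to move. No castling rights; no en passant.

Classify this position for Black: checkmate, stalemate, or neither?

Black to move; black king on h8.
In check: yes, from the white queen on g7.
King squares — g7: available; h7: attacked by Qg7; g8: attacked by Qg7.
Legal moves for Black: Kxg7.
Black is in check but has 1 legal move → neither.

neither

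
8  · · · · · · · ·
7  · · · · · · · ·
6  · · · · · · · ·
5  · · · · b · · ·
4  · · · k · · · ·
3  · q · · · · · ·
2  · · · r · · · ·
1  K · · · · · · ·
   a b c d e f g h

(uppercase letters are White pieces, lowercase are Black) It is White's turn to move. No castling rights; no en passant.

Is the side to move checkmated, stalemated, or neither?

stalemate

White to move; white king on a1.
In check: no.
King squares — b1: attacked by Qb3; a2: attacked by Rd2; b2: attacked by Rd2.
Legal moves for White: none.
Not in check and no legal moves → stalemate.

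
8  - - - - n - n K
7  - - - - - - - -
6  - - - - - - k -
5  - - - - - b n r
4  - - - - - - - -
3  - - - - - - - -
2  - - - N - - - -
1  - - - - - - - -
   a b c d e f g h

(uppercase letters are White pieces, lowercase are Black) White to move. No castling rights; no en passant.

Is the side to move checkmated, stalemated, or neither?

neither

White to move; white king on h8.
In check: yes, from the black rook on h5.
Legal moves for White: Kxg8.
White is in check but has 1 legal move → neither.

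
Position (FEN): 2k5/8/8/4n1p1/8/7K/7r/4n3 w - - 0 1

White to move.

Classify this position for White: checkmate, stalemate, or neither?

neither

White to move; white king on h3.
In check: yes, from the black rook on h2.
King squares — g2: attacked by Ne1; h2: available; g3: available; g4: attacked by Ne5; h4: attacked by Rh2.
Legal moves for White: Kg3, Kxh2.
White is in check but has 2 legal moves → neither.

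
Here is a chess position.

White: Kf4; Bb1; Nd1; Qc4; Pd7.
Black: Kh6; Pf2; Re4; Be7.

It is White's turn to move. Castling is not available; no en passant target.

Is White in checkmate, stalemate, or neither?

neither

White to move; white king on f4.
In check: yes, from the black rook on e4.
King squares — e3: attacked by Re4; f3: available; g3: available; e4: available; g4: attacked by Re4; e5: attacked by Re4; f5: available; g5: attacked by Kh6.
Legal moves for White: Kf5, Kxe4, Kg3, Kf3, Qxe4, Bxe4.
White is in check but has 6 legal moves → neither.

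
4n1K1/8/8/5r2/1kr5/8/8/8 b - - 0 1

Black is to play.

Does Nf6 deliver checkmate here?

After Nf6: white king on g8; in check: yes, from the black knight on f6.
White has 4 legal replies: Kh8, Kf8, Kg7, Kf7.
In check but a legal move exists → not checkmate.

no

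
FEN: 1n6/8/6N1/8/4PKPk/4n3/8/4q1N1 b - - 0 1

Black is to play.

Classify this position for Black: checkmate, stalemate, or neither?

checkmate

Black to move; black king on h4.
In check: yes, from the white knight on g6.
King squares — g3: attacked by Kf4; h3: attacked by Ng1; g4: attacked by Kf4; g5: attacked by Kf4; h5: attacked by Pg4.
Legal moves for Black: none.
In check with no legal moves → checkmate.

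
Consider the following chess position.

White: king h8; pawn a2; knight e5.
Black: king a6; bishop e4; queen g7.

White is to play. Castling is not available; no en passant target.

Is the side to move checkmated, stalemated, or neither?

White to move; white king on h8.
In check: yes, from the black queen on g7.
Legal moves for White: Kxg7.
White is in check but has 1 legal move → neither.

neither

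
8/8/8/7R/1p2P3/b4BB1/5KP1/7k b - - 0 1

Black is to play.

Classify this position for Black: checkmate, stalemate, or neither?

Black to move; black king on h1.
In check: yes, from the white rook on h5.
King squares — g1: attacked by Kf2; g2: attacked by Kf2; h2: attacked by Bg3.
Legal moves for Black: none.
In check with no legal moves → checkmate.

checkmate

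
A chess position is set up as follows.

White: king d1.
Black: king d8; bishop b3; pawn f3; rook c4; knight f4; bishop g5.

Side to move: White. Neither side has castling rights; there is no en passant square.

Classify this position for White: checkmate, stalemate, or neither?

White to move; white king on d1.
In check: yes, from the black bishop on b3.
King squares — c1: attacked by Rc4; e1: available; c2: attacked by Bb3; d2: available; e2: attacked by Pf3.
Legal moves for White: Kd2, Ke1.
White is in check but has 2 legal moves → neither.

neither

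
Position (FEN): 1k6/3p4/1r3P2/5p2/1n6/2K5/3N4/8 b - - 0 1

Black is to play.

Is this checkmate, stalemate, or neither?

Black to move; black king on b8.
In check: no.
Legal moves for Black include: Kc8, Ka8, Kc7, Kb7, Ka7, Rb7, Rxf6, Re6, Rd6, Rc6+, Ra6, Rb5, Nc6, Na6, Nd5+, Nd3, Nc2, Na2+, ... (list truncated; more exist).
Black has legal moves and is not in check → neither.

neither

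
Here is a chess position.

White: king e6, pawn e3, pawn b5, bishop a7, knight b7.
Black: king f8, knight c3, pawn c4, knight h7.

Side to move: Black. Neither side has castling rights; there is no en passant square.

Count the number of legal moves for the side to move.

13

Black to move; king on f8.
In check: no.
Legal moves: Kg8, Ke8, Kg7, Nf6, Ng5+, Nd5, Nxb5, Ne4, Na4, Ne2, Na2, Nd1, Nb1.
Count: 13.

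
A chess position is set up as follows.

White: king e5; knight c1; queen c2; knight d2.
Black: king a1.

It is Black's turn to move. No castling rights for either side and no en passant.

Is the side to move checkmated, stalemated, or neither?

Black to move; black king on a1.
In check: no.
King squares — b1: attacked by Qc2; a2: attacked by Nc1; b2: attacked by Qc2.
Legal moves for Black: none.
Not in check and no legal moves → stalemate.

stalemate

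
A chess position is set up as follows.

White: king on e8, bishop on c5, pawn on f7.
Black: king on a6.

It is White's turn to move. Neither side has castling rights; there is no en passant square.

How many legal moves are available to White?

19

White to move; king on e8.
In check: no.
Legal moves: Kf8, Kd8, Ke7, Kd7, Bf8, Be7, Ba7, Bd6, Bb6, Bd4, Bb4, Be3, Ba3, Bf2, Bg1, f8=Q, f8=R, f8=B, f8=N.
Count: 19.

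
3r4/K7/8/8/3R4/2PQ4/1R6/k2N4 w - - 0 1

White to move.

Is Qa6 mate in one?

After Qa6: black king on a1; in check: yes, from the white queen on a6.
King squares — b1: attacked by Rb2; a2: attacked by Rb2; b2: attacked by Nd1.
Black has no legal moves → checkmate.

yes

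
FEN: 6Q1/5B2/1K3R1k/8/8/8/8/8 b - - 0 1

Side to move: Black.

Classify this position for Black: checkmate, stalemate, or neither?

checkmate

Black to move; black king on h6.
In check: yes, from the white rook on f6.
King squares — g5: attacked by Qg8; h5: attacked by Bf7; g6: attacked by Rf6; g7: attacked by Qg8; h7: attacked by Qg8.
Legal moves for Black: none.
In check with no legal moves → checkmate.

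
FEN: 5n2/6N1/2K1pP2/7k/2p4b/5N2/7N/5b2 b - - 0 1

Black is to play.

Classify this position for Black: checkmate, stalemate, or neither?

neither

Black to move; black king on h5.
In check: yes, from the white knight on g7.
King squares — g4: attacked by Nh2; h4: own bishop; g5: attacked by Nf3; g6: available; h6: available.
Legal moves for Black: Kh6, Kg6.
Black is in check but has 2 legal moves → neither.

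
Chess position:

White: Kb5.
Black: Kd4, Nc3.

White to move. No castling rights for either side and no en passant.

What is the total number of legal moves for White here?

5

White to move; king on b5.
In check: yes, from the black knight on c3.
Legal moves: Kc6, Kb6, Ka6, Ka5, Kb4.
Count: 5.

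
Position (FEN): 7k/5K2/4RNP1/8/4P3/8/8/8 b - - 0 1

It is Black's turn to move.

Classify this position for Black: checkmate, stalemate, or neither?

stalemate

Black to move; black king on h8.
In check: no.
King squares — g7: attacked by Kf7; h7: attacked by Nf6; g8: attacked by Nf6.
Legal moves for Black: none.
Not in check and no legal moves → stalemate.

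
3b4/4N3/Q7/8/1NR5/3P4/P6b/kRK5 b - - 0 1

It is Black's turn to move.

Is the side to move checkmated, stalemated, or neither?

checkmate

Black to move; black king on a1.
In check: yes, from the white rook on b1.
King squares — b1: attacked by Kc1; a2: attacked by Nb4; b2: attacked by Rb1.
Legal moves for Black: none.
In check with no legal moves → checkmate.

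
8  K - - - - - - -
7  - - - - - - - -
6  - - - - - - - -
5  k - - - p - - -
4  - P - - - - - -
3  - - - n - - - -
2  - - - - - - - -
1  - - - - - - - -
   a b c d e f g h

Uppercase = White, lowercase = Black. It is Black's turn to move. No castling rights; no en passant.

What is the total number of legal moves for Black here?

6

Black to move; king on a5.
In check: yes, from the white pawn on b4.
Legal moves: Kb6, Ka6, Kb5, Kxb4, Ka4, Nxb4.
Count: 6.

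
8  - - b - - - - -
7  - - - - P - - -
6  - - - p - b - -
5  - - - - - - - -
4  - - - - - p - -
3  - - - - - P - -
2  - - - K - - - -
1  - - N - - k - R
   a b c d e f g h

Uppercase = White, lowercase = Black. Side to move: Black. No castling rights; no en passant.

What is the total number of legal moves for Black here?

2

Black to move; king on f1.
In check: yes, from the white rook on h1.
Legal moves: Kg2, Kf2.
Count: 2.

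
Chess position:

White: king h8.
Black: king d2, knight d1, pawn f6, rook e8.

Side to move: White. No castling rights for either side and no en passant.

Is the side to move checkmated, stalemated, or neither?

neither

White to move; white king on h8.
In check: yes, from the black rook on e8.
King squares — g7: available; h7: available; g8: attacked by Re8.
Legal moves for White: Kh7, Kg7.
White is in check but has 2 legal moves → neither.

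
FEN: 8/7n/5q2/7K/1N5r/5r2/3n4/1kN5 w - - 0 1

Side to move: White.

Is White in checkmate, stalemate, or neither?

White to move; white king on h5.
In check: yes, from the black rook on h4.
King squares — g4: attacked by Rh4; h4: attacked by Qf6; g5: attacked by Qf6; g6: attacked by Qf6; h6: attacked by Rh4.
Legal moves for White: none.
In check with no legal moves → checkmate.

checkmate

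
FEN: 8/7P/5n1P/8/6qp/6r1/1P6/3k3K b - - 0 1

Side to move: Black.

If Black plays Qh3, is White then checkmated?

After Qh3: white king on h1; in check: yes, from the black queen on h3.
King squares — g1: attacked by Rg3; g2: attacked by Rg3; h2: attacked by Qh3.
White has no legal moves → checkmate.

yes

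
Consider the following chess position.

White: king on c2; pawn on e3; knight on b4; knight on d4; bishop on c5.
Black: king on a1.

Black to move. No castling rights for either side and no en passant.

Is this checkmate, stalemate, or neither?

stalemate

Black to move; black king on a1.
In check: no.
King squares — b1: attacked by Kc2; a2: attacked by Nb4; b2: attacked by Kc2.
Legal moves for Black: none.
Not in check and no legal moves → stalemate.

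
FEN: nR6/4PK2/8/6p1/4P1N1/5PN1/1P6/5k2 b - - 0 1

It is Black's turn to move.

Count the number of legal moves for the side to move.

Black to move; king on f1.
In check: yes, from the white knight on g3.
Legal moves: Kg2, Kg1, Ke1.
Count: 3.

3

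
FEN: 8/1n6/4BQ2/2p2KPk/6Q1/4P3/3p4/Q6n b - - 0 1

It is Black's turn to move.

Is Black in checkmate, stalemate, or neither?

Black to move; black king on h5.
In check: yes, from the white queen on g4.
King squares — g4: attacked by Kf5; h4: attacked by Qg4; g5: attacked by Qg4; g6: attacked by Kf5; h6: attacked by Pg5.
Legal moves for Black: none.
In check with no legal moves → checkmate.

checkmate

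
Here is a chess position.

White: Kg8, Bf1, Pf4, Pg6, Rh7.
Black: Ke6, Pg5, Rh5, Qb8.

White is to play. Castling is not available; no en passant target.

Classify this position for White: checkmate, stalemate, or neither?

White to move; white king on g8.
In check: yes, from the black queen on b8.
Legal moves for White: Kg7.
White is in check but has 1 legal move → neither.

neither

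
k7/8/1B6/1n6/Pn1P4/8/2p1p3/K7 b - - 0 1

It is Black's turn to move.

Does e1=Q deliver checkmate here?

After e1=Q: white king on a1; in check: yes, from the black queen on e1.
White has 1 legal reply: Kb2.
In check but a legal move exists → not checkmate.

no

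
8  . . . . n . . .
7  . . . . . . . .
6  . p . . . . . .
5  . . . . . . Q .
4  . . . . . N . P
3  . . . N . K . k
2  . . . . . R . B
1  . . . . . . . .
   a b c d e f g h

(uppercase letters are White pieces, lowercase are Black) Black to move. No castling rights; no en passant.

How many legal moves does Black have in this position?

Black to move; king on h3.
In check: yes, from the white knight on f4.
Legal moves: none.
Count: 0.

0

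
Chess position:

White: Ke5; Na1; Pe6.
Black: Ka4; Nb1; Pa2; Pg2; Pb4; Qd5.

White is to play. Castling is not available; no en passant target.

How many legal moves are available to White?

White to move; king on e5.
In check: yes, from the black queen on d5.
Legal moves: Kf6, Kxd5, Kf4.
Count: 3.

3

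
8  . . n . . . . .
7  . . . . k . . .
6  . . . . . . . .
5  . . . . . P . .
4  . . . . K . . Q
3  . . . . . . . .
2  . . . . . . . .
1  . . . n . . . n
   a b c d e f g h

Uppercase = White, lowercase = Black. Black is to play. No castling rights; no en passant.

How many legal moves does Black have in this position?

5

Black to move; king on e7.
In check: yes, from the white queen on h4.
Legal moves: Kf8, Ke8, Kf7, Kd7, Kd6.
Count: 5.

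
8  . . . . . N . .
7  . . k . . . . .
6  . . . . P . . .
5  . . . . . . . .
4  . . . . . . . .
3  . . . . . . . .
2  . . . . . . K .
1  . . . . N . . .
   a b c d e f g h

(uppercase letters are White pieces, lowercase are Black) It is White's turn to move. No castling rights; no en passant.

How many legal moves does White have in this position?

White to move; king on g2.
In check: no.
Legal moves: Nh7, Nd7, Ng6, Kh3, Kg3, Kf3, Kh2, Kf2, Kh1, Kg1, Kf1, Nf3, Nd3, Nc2, e7.
Count: 15.

15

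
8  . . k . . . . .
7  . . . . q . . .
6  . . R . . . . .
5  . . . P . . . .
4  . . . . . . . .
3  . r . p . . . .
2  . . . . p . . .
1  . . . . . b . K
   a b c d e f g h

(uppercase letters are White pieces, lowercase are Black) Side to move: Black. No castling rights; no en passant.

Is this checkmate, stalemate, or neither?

Black to move; black king on c8.
In check: yes, from the white rook on c6.
King squares — b7: available; c7: attacked by Rc6; d7: available; b8: available; d8: available.
Legal moves for Black: Kd8, Kb8, Kd7, Kb7, Qc7.
Black is in check but has 5 legal moves → neither.

neither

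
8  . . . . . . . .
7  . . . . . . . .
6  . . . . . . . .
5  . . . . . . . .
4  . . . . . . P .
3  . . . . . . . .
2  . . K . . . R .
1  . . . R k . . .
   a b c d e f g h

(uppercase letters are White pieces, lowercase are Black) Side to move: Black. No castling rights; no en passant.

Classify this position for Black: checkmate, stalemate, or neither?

Black to move; black king on e1.
In check: yes, from the white rook on d1.
King squares — d1: attacked by Kc2; f1: attacked by Rd1; d2: attacked by Rd1; e2: attacked by Rg2; f2: attacked by Rg2.
Legal moves for Black: none.
In check with no legal moves → checkmate.

checkmate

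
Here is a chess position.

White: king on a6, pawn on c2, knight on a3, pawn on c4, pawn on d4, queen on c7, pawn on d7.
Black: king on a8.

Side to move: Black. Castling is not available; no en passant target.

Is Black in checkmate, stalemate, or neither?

stalemate

Black to move; black king on a8.
In check: no.
King squares — a7: attacked by Ka6; b7: attacked by Ka6; b8: attacked by Qc7.
Legal moves for Black: none.
Not in check and no legal moves → stalemate.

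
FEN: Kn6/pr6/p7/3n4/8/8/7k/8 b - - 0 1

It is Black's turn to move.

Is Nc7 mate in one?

no

After Nc7: white king on a8; in check: yes, from the black knight on c7.
White has 1 legal reply: Kxb7.
In check but a legal move exists → not checkmate.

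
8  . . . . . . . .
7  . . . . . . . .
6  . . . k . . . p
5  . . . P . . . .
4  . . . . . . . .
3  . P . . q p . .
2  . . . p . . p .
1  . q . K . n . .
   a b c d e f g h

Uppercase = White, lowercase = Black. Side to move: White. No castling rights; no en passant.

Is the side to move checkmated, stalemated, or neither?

checkmate

White to move; white king on d1.
In check: yes, from the black queen on b1.
King squares — c1: attacked by Qb1; e1: attacked by Qb1; c2: attacked by Qb1; d2: attacked by Nf1; e2: attacked by Qe3.
Legal moves for White: none.
In check with no legal moves → checkmate.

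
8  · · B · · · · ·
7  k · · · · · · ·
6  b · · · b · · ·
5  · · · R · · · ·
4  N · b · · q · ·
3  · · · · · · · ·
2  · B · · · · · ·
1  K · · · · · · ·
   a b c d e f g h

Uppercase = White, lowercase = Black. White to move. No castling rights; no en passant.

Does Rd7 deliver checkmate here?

After Rd7: black king on a7; in check: yes, from the white rook on d7.
Black has 5 legal replies: Kb8, Ka8, Bxd7, Bb7, Qc7.
In check but a legal move exists → not checkmate.

no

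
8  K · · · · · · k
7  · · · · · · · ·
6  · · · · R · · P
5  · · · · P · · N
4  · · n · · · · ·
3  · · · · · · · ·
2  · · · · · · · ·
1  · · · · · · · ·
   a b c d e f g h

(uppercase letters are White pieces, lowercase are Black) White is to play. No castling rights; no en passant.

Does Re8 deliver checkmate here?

After Re8: black king on h8; in check: yes, from the white rook on e8.
Black has 1 legal reply: Kh7.
In check but a legal move exists → not checkmate.

no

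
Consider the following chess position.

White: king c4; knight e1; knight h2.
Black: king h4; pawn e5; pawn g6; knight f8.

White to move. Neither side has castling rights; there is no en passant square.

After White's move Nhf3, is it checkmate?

no

After Nhf3: black king on h4; in check: yes, from the white knight on f3.
Black has 4 legal replies: Kh5, Kg4, Kh3, Kg3.
In check but a legal move exists → not checkmate.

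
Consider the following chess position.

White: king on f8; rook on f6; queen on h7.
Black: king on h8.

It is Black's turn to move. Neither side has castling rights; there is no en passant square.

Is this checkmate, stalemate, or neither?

Black to move; black king on h8.
In check: yes, from the white queen on h7.
Legal moves for Black: Kxh7.
Black is in check but has 1 legal move → neither.

neither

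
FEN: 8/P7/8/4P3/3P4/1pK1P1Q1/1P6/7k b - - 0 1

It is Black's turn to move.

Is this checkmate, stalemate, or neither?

stalemate

Black to move; black king on h1.
In check: no.
King squares — g1: attacked by Qg3; g2: attacked by Qg3; h2: attacked by Qg3.
Legal moves for Black: none.
Not in check and no legal moves → stalemate.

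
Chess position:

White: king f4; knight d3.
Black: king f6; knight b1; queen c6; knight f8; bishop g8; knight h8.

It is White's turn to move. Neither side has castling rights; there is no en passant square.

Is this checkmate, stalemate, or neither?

White to move; white king on f4.
In check: no.
Legal moves for White: Kg4, Kg3, Ke3, Ne5, Nc5, Nb4, Nf2, Nb2, Ne1, Nc1.
White has 10 legal moves and is not in check → neither.

neither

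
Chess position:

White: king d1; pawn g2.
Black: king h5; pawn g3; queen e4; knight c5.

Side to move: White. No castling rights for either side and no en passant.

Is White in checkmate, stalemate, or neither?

White to move; white king on d1.
In check: no.
Legal moves for White: Kd2, Kc1.
White has 2 legal moves and is not in check → neither.

neither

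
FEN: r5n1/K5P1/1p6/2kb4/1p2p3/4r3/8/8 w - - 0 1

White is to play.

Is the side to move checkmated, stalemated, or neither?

White to move; white king on a7.
In check: yes, from the black rook on a8.
King squares — a6: attacked by Ra8; b6: attacked by Kc5; b7: attacked by Bd5; a8: attacked by Bd5; b8: attacked by Ra8.
Legal moves for White: none.
In check with no legal moves → checkmate.

checkmate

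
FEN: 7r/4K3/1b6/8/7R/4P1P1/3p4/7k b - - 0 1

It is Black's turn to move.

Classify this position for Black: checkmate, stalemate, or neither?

Black to move; black king on h1.
In check: yes, from the white rook on h4.
Legal moves for Black: Kg2, Kg1, Rxh4.
Black is in check but has 3 legal moves → neither.

neither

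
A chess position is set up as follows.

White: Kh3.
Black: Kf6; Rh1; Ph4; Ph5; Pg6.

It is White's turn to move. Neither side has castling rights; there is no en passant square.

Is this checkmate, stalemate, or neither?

neither

White to move; white king on h3.
In check: yes, from the black rook on h1.
King squares — g2: available; h2: attacked by Rh1; g3: attacked by Ph4; g4: attacked by Ph5; h4: attacked by Rh1.
Legal moves for White: Kg2.
White is in check but has 1 legal move → neither.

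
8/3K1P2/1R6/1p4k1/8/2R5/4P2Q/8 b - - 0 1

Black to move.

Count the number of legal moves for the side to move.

3

Black to move; king on g5.
In check: no.
Legal moves: Kf5, Kg4, b4.
Count: 3.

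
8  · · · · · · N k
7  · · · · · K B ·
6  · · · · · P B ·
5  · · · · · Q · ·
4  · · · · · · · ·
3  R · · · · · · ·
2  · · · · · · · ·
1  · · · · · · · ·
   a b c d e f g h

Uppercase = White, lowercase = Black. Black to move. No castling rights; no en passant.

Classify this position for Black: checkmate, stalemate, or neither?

checkmate

Black to move; black king on h8.
In check: yes, from the white bishop on g7.
King squares — g7: attacked by Pf6; h7: attacked by Bg6; g8: attacked by Kf7.
Legal moves for Black: none.
In check with no legal moves → checkmate.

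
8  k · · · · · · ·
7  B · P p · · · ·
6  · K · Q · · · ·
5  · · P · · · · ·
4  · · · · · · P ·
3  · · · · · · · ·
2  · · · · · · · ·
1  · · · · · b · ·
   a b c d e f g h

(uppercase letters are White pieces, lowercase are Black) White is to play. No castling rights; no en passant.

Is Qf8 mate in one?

yes

After Qf8: black king on a8; in check: yes, from the white queen on f8.
King squares — a7: attacked by Kb6; b7: attacked by Kb6; b8: attacked by Ba7.
Black has no legal moves → checkmate.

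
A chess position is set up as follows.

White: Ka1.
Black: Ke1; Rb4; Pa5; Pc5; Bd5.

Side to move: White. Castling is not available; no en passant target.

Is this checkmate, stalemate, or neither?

White to move; white king on a1.
In check: no.
King squares — b1: attacked by Rb4; a2: attacked by Bd5; b2: attacked by Rb4.
Legal moves for White: none.
Not in check and no legal moves → stalemate.

stalemate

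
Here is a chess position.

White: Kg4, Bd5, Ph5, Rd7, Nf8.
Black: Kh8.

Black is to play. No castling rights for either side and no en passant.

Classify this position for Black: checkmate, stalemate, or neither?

stalemate

Black to move; black king on h8.
In check: no.
King squares — g7: attacked by Rd7; h7: attacked by Rd7; g8: attacked by Bd5.
Legal moves for Black: none.
Not in check and no legal moves → stalemate.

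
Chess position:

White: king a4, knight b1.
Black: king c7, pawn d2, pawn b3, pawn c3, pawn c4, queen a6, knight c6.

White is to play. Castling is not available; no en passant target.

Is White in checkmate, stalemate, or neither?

White to move; white king on a4.
In check: yes, from the black queen on a6.
King squares — a3: attacked by Qa6; b3: attacked by Pc4; b4: attacked by Nc6; a5: attacked by Qa6; b5: attacked by Qa6.
Legal moves for White: none.
In check with no legal moves → checkmate.

checkmate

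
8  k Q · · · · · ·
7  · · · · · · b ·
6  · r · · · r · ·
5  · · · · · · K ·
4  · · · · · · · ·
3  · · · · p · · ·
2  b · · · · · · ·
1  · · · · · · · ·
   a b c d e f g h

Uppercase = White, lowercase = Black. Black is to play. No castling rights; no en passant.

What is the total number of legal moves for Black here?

2

Black to move; king on a8.
In check: yes, from the white queen on b8.
Legal moves: Kxb8, Rxb8.
Count: 2.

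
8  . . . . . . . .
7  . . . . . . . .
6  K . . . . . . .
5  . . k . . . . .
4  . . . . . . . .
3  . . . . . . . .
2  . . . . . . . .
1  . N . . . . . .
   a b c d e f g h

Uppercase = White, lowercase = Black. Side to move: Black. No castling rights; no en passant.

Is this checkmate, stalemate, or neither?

neither

Black to move; black king on c5.
In check: no.
Legal moves for Black: Kd6, Kc6, Kd5, Kd4, Kc4, Kb4.
Black has 6 legal moves and is not in check → neither.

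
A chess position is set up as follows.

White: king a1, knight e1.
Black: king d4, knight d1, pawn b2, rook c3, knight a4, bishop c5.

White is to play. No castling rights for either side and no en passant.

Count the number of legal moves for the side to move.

White to move; king on a1.
In check: yes, from the black pawn on b2.
Legal moves: Ka2, Kb1.
Count: 2.

2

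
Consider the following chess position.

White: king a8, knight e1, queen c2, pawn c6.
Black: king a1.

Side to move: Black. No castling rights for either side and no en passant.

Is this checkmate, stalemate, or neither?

stalemate

Black to move; black king on a1.
In check: no.
King squares — b1: attacked by Qc2; a2: attacked by Qc2; b2: attacked by Qc2.
Legal moves for Black: none.
Not in check and no legal moves → stalemate.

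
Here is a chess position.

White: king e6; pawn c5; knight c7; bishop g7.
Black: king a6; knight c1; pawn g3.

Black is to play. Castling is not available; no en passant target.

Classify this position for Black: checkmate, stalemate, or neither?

neither

Black to move; black king on a6.
In check: yes, from the white knight on c7.
King squares — a5: available; b5: attacked by Nc7; b6: attacked by Pc5; a7: available; b7: available.
Legal moves for Black: Kb7, Ka7, Ka5.
Black is in check but has 3 legal moves → neither.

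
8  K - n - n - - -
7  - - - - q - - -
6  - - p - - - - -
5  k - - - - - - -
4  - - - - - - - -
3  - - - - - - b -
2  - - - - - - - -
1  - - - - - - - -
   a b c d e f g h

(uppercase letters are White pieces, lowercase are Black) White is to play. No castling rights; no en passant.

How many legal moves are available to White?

White to move; king on a8.
In check: no.
Legal moves: none.
Count: 0.

0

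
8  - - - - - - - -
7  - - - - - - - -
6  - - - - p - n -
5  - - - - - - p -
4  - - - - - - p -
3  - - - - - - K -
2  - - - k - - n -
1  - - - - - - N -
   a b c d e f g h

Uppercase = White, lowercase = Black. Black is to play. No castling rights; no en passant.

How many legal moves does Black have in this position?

18

Black to move; king on d2.
In check: no.
Legal moves: Nh8, Nf8, Ne7, Ne5, N6h4, N6f4, N2h4, N2f4, Ne3, Ne1, Ke3, Kd3, Kc3, Kc2, Ke1, Kd1, Kc1, e5.
Count: 18.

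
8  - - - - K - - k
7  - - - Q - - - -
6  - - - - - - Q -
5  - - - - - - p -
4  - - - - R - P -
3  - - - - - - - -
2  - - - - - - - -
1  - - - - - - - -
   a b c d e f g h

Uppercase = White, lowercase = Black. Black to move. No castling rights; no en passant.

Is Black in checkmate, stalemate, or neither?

Black to move; black king on h8.
In check: no.
King squares — g7: attacked by Qg6; h7: attacked by Qg6; g8: attacked by Qg6.
Legal moves for Black: none.
Not in check and no legal moves → stalemate.

stalemate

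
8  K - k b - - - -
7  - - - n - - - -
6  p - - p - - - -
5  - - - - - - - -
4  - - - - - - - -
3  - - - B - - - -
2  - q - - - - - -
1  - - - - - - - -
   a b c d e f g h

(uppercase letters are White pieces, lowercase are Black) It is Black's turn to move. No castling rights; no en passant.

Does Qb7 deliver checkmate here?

yes

After Qb7: white king on a8; in check: yes, from the black queen on b7.
King squares — a7: attacked by Qb7; b7: attacked by Kc8; b8: attacked by Qb7.
White has no legal moves → checkmate.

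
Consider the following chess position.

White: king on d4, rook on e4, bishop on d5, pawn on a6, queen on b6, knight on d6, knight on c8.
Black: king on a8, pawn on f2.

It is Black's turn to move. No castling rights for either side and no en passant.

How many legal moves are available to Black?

0

Black to move; king on a8.
In check: yes, from the white bishop on d5.
Legal moves: none.
Count: 0.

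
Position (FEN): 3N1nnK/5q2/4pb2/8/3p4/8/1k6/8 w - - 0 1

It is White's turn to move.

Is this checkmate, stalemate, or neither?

White to move; white king on h8.
In check: yes, from the black bishop on f6.
King squares — g7: attacked by Bf6; h7: attacked by Qf7; g8: attacked by Qf7.
Legal moves for White: none.
In check with no legal moves → checkmate.

checkmate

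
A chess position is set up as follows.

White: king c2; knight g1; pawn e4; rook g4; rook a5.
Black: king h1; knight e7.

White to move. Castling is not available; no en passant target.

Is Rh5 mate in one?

After Rh5: black king on h1; in check: yes, from the white rook on h5.
King squares — g1: attacked by Rg4; g2: attacked by Rg4; h2: attacked by Rh5.
Black has no legal moves → checkmate.

yes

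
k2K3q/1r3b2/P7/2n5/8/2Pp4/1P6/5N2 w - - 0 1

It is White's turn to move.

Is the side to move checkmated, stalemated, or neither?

White to move; white king on d8.
In check: yes, from the black queen on h8.
King squares — c7: attacked by Rb7; d7: attacked by Nc5; e7: attacked by Rb7; c8: attacked by Qh8; e8: attacked by Bf7.
Legal moves for White: none.
In check with no legal moves → checkmate.

checkmate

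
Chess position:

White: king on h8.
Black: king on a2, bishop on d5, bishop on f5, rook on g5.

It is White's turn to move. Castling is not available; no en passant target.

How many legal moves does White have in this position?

White to move; king on h8.
In check: no.
Legal moves: none.
Count: 0.

0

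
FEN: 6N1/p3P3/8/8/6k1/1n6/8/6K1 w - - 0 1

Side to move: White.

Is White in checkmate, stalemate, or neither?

White to move; white king on g1.
In check: no.
Legal moves for White: Nh6+, Nf6+, Kh2, Kg2, Kf2, Kh1, Kf1, e8=Q, e8=R, e8=B, e8=N.
White has 11 legal moves and is not in check → neither.

neither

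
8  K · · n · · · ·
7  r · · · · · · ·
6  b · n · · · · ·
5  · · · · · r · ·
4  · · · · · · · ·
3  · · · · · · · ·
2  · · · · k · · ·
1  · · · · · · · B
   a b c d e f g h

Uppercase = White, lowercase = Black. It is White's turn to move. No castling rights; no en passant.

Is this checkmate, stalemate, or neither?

White to move; white king on a8.
In check: yes, from the black rook on a7.
King squares — a7: attacked by Nc6; b7: attacked by Ba6; b8: attacked by Nc6.
Legal moves for White: none.
In check with no legal moves → checkmate.

checkmate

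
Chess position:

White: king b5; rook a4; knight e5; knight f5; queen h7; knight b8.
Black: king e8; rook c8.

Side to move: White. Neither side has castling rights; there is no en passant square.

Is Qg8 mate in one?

After Qg8: black king on e8; in check: yes, from the white queen on g8.
King squares — d7: attacked by Ne5; e7: attacked by Nf5; f7: attacked by Ne5; d8: attacked by Qg8; f8: attacked by Qg8.
Black has no legal moves → checkmate.

yes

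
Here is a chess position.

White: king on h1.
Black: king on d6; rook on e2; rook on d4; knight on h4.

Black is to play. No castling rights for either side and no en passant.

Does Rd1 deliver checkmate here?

yes

After Rd1: white king on h1; in check: yes, from the black rook on d1.
King squares — g1: attacked by Rd1; g2: attacked by Re2; h2: attacked by Re2.
White has no legal moves → checkmate.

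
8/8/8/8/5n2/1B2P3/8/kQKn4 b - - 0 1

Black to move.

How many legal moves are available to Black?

Black to move; king on a1.
In check: yes, from the white queen on b1.
Legal moves: none.
Count: 0.

0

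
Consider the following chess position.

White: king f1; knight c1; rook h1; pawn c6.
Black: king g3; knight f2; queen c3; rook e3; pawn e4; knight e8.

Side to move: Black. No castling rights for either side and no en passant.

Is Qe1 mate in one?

After Qe1: white king on f1; in check: yes, from the black queen on e1.
King squares — e1: attacked by Re3; g1: attacked by Qe1; e2: attacked by Qe1; f2: attacked by Qe1; g2: attacked by Kg3.
White has no legal moves → checkmate.

yes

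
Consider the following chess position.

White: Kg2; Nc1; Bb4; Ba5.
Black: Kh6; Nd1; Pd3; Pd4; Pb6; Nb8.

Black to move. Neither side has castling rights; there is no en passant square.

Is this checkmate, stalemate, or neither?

Black to move; black king on h6.
In check: no.
Legal moves for Black: Nd7, Nc6, Na6, Kh7, Kg7, Kg6, Kh5, Kg5, Ne3+, Nc3, Nf2, Nb2, bxa5, b5, d2.
Black has 15 legal moves and is not in check → neither.

neither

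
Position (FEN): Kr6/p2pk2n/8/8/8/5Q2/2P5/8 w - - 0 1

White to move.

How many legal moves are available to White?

White to move; king on a8.
In check: yes, from the black rook on b8.
Legal moves: Kxb8, Kxa7.
Count: 2.

2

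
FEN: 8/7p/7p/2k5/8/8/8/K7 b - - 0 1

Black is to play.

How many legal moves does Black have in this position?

9

Black to move; king on c5.
In check: no.
Legal moves: Kd6, Kc6, Kb6, Kd5, Kb5, Kd4, Kc4, Kb4, h5.
Count: 9.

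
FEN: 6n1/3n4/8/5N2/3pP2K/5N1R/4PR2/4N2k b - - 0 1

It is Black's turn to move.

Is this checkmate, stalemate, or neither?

checkmate

Black to move; black king on h1.
In check: yes, from the white rook on h3.
King squares — g1: attacked by Nf3; g2: attacked by Ne1; h2: attacked by Rf2.
Legal moves for Black: none.
In check with no legal moves → checkmate.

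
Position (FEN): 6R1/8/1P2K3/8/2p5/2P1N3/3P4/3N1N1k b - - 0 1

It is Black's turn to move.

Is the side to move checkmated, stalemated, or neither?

Black to move; black king on h1.
In check: no.
King squares — g1: attacked by Rg8; g2: attacked by Ne3; h2: attacked by Nf1.
Legal moves for Black: none.
Not in check and no legal moves → stalemate.

stalemate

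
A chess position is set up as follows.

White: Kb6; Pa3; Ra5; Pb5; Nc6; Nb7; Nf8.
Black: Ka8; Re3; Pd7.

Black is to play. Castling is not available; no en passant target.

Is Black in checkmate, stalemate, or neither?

checkmate

Black to move; black king on a8.
In check: yes, from the white rook on a5.
King squares — a7: attacked by Ra5; b7: attacked by Kb6; b8: attacked by Nc6.
Legal moves for Black: none.
In check with no legal moves → checkmate.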